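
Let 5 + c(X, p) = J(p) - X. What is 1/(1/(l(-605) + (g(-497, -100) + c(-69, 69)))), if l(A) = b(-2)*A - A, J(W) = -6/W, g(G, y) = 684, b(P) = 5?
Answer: -38458/23 ≈ -1672.1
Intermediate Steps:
c(X, p) = -5 - X - 6/p (c(X, p) = -5 + (-6/p - X) = -5 + (-X - 6/p) = -5 - X - 6/p)
l(A) = 4*A (l(A) = 5*A - A = 4*A)
1/(1/(l(-605) + (g(-497, -100) + c(-69, 69)))) = 1/(1/(4*(-605) + (684 + (-5 - 1*(-69) - 6/69)))) = 1/(1/(-2420 + (684 + (-5 + 69 - 6*1/69)))) = 1/(1/(-2420 + (684 + (-5 + 69 - 2/23)))) = 1/(1/(-2420 + (684 + 1470/23))) = 1/(1/(-2420 + 17202/23)) = 1/(1/(-38458/23)) = 1/(-23/38458) = -38458/23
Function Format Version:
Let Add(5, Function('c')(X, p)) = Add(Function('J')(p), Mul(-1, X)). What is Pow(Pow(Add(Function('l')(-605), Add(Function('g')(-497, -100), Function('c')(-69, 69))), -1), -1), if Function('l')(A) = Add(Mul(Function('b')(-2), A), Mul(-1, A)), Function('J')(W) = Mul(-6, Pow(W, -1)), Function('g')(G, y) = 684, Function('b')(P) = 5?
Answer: Rational(-38458, 23) ≈ -1672.1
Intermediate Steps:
Function('c')(X, p) = Add(-5, Mul(-1, X), Mul(-6, Pow(p, -1))) (Function('c')(X, p) = Add(-5, Add(Mul(-6, Pow(p, -1)), Mul(-1, X))) = Add(-5, Add(Mul(-1, X), Mul(-6, Pow(p, -1)))) = Add(-5, Mul(-1, X), Mul(-6, Pow(p, -1))))
Function('l')(A) = Mul(4, A) (Function('l')(A) = Add(Mul(5, A), Mul(-1, A)) = Mul(4, A))
Pow(Pow(Add(Function('l')(-605), Add(Function('g')(-497, -100), Function('c')(-69, 69))), -1), -1) = Pow(Pow(Add(Mul(4, -605), Add(684, Add(-5, Mul(-1, -69), Mul(-6, Pow(69, -1))))), -1), -1) = Pow(Pow(Add(-2420, Add(684, Add(-5, 69, Mul(-6, Rational(1, 69))))), -1), -1) = Pow(Pow(Add(-2420, Add(684, Add(-5, 69, Rational(-2, 23)))), -1), -1) = Pow(Pow(Add(-2420, Add(684, Rational(1470, 23))), -1), -1) = Pow(Pow(Add(-2420, Rational(17202, 23)), -1), -1) = Pow(Pow(Rational(-38458, 23), -1), -1) = Pow(Rational(-23, 38458), -1) = Rational(-38458, 23)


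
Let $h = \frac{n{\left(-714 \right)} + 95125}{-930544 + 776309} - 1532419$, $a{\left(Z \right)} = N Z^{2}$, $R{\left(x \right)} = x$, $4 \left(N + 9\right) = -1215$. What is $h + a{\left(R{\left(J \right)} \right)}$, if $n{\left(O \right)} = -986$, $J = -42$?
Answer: $- \frac{321442799989}{154235} \approx -2.0841 \cdot 10^{6}$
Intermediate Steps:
$N = - \frac{1251}{4}$ ($N = -9 + \frac{1}{4} \left(-1215\right) = -9 - \frac{1215}{4} = - \frac{1251}{4} \approx -312.75$)
$a{\left(Z \right)} = - \frac{1251 Z^{2}}{4}$
$h = - \frac{236352738604}{154235}$ ($h = \frac{-986 + 95125}{-930544 + 776309} - 1532419 = \frac{94139}{-154235} - 1532419 = 94139 \left(- \frac{1}{154235}\right) - 1532419 = - \frac{94139}{154235} - 1532419 = - \frac{236352738604}{154235} \approx -1.5324 \cdot 10^{6}$)
$h + a{\left(R{\left(J \right)} \right)} = - \frac{236352738604}{154235} - \frac{1251 \left(-42\right)^{2}}{4} = - \frac{236352738604}{154235} - 551691 = - \frac{321442799989}{154235}$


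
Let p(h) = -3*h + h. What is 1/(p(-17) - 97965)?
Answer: -1/97931 ≈ -1.0211e-5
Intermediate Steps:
p(h) = -2*h
1/(p(-17) - 97965) = 1/(-2*(-17) - 97965) = 1/(34 - 97965) = 1/(-97931) = -1/97931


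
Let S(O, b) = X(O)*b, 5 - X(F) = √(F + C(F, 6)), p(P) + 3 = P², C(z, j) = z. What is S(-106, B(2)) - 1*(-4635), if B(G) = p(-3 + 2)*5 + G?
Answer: 4595 + 16*I*√53 ≈ 4595.0 + 116.48*I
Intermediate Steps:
p(P) = -3 + P²
X(F) = 5 - √2*√F (X(F) = 5 - √(F + F) = 5 - √(2*F) = 5 - √2*√F)
B(G) = -10 + G (B(G) = (-3 + (-3 + 2)²)*5 + G = (-3 + (-1)²)*5 + G = (-3 + 1)*5 + G = -2*5 + G = -10 + G)
S(O, b) = b*(5 - √2*√O) (S(O, b) = (5 - √2*√O)*b = b*(5 - √2*√O))
S(-106, B(2)) - 1*(-4635) = (-10 + 2)*(5 - √2*√(-106)) - 1*(-4635) = -8*(5 - √2*I*√106) + 4635 = -8*(5 - 2*I*√53) + 4635 = (-40 + 16*I*√53) + 4635 = 4595 + 16*I*√53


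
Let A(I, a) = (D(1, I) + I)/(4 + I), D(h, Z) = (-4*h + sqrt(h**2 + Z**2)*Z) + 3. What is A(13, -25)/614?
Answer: 6/5219 + 13*sqrt(170)/10438 ≈ 0.017388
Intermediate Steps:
D(h, Z) = 3 - 4*h + Z*sqrt(Z**2 + h**2) (D(h, Z) = (-4*h + sqrt(Z**2 + h**2)*Z) + 3 = (-4*h + Z*sqrt(Z**2 + h**2)) + 3 = 3 - 4*h + Z*sqrt(Z**2 + h**2))
A(I, a) = (-1 + I + I*sqrt(1 + I**2))/(4 + I) (A(I, a) = ((3 - 4*1 + I*sqrt(I**2 + 1**2)) + I)/(4 + I) = ((3 - 4 + I*sqrt(I**2 + 1)) + I)/(4 + I) = ((3 - 4 + I*sqrt(1 + I**2)) + I)/(4 + I) = ((-1 + I*sqrt(1 + I**2)) + I)/(4 + I) = (-1 + I + I*sqrt(1 + I**2))/(4 + I))
A(13, -25)/614 = ((-1 + 13 + 13*sqrt(1 + 13**2))/(4 + 13))/614 = ((-1 + 13 + 13*sqrt(1 + 169))/17)*(1/614) = ((-1 + 13 + 13*sqrt(170))/17)*(1/614) = ((12 + 13*sqrt(170))/17)*(1/614) = (12/17 + 13*sqrt(170)/17)*(1/614) = 6/5219 + 13*sqrt(170)/10438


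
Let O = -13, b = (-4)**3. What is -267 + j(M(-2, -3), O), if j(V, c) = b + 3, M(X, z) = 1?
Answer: -328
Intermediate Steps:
b = -64
j(V, c) = -61 (j(V, c) = -64 + 3 = -61)
-267 + j(M(-2, -3), O) = -267 - 61 = -328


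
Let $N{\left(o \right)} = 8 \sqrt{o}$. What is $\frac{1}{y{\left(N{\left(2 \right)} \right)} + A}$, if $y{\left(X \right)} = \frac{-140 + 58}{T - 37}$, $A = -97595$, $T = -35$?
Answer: $- \frac{36}{3513379} \approx -1.0247 \cdot 10^{-5}$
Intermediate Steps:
$y{\left(X \right)} = \frac{41}{36}$ ($y{\left(X \right)} = \frac{-140 + 58}{-35 - 37} = - \frac{82}{-72} = \left(-82\right) \left(- \frac{1}{72}\right) = \frac{41}{36}$)
$\frac{1}{y{\left(N{\left(2 \right)} \right)} + A} = \frac{1}{\frac{41}{36} - 97595} = \frac{1}{- \frac{3513379}{36}} = - \frac{36}{3513379}$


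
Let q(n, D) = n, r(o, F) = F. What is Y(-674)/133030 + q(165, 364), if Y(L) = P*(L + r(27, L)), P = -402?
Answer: 11245923/66515 ≈ 169.07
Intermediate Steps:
Y(L) = -804*L (Y(L) = -402*(L + L) = -804*L)
Y(-674)/133030 + q(165, 364) = -804*(-674)/133030 + 165 = 541896*(1/133030) + 165 = 270948/66515 + 165 = 11245923/66515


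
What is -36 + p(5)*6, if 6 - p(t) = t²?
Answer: -150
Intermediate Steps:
p(t) = 6 - t²
-36 + p(5)*6 = -36 + (6 - 1*5²)*6 = -36 + (6 - 1*25)*6 = -36 + (6 - 25)*6 = -36 - 19*6 = -36 - 114 = -150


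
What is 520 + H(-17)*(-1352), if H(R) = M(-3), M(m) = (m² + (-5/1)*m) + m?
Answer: -27872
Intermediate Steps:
M(m) = m² - 4*m (M(m) = (m² + (-5*1)*m) + m = (m² - 5*m) + m = m² - 4*m)
H(R) = 21 (H(R) = -3*(-4 - 3) = -3*(-7) = 21)
520 + H(-17)*(-1352) = 520 + 21*(-1352) = 520 - 28392 = -27872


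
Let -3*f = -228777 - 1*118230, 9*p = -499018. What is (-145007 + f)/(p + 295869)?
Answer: -264042/2163803 ≈ -0.12203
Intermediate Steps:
p = -499018/9 (p = (⅑)*(-499018) = -499018/9 ≈ -55446.)
f = 115669 (f = -(-228777 - 1*118230)/3 = -(-228777 - 118230)/3 = -⅓*(-347007) = 115669)
(-145007 + f)/(p + 295869) = (-145007 + 115669)/(-499018/9 + 295869) = -29338/2163803/9 = -29338*9/2163803 = -264042/2163803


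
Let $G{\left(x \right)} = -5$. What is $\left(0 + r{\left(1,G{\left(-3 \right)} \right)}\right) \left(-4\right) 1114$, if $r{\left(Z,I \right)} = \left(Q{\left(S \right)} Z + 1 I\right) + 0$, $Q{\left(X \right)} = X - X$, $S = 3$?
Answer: $22280$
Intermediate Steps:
$Q{\left(X \right)} = 0$
$r{\left(Z,I \right)} = I$ ($r{\left(Z,I \right)} = \left(0 Z + 1 I\right) + 0 = \left(0 + I\right) + 0 = I + 0 = I$)
$\left(0 + r{\left(1,G{\left(-3 \right)} \right)}\right) \left(-4\right) 1114 = \left(0 - 5\right) \left(-4\right) 1114 = \left(-5\right) \left(-4\right) 1114 = 20 \cdot 1114 = 22280$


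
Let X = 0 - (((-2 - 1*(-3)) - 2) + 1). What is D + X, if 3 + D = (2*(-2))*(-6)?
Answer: 21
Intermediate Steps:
D = 21 (D = -3 + (2*(-2))*(-6) = -3 - 4*(-6) = -3 + 24 = 21)
X = 0 (X = 0 - (((-2 + 3) - 2) + 1) = 0 - ((1 - 2) + 1) = 0 - (-1 + 1) = 0 - 1*0 = 0 + 0 = 0)
D + X = 21 + 0 = 21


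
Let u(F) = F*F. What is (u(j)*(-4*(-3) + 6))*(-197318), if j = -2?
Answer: -14206896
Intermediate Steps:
u(F) = F²
(u(j)*(-4*(-3) + 6))*(-197318) = ((-2)²*(-4*(-3) + 6))*(-197318) = (4*(12 + 6))*(-197318) = (4*18)*(-197318) = 72*(-197318) = -14206896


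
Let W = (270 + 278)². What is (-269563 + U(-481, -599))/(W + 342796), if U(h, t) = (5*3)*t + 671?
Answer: -277877/643100 ≈ -0.43209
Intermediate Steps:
U(h, t) = 671 + 15*t (U(h, t) = 15*t + 671 = 671 + 15*t)
W = 300304 (W = 548² = 300304)
(-269563 + U(-481, -599))/(W + 342796) = (-269563 + (671 + 15*(-599)))/(300304 + 342796) = (-269563 + (671 - 8985))/643100 = (-269563 - 8314)*(1/643100) = -277877*1/643100 = -277877/643100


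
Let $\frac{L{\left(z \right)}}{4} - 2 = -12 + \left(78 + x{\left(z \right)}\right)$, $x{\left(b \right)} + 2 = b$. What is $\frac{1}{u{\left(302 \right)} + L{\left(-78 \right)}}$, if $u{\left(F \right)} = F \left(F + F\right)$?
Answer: $\frac{1}{182360} \approx 5.4837 \cdot 10^{-6}$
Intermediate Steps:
$x{\left(b \right)} = -2 + b$
$u{\left(F \right)} = 2 F^{2}$ ($u{\left(F \right)} = F 2 F = 2 F^{2}$)
$L{\left(z \right)} = 264 + 4 z$ ($L{\left(z \right)} = 8 + 4 \left(-12 + \left(78 + \left(-2 + z\right)\right)\right) = 8 + 4 \left(-12 + \left(76 + z\right)\right) = 8 + 4 \left(64 + z\right) = 8 + \left(256 + 4 z\right) = 264 + 4 z$)
$\frac{1}{u{\left(302 \right)} + L{\left(-78 \right)}} = \frac{1}{2 \cdot 302^{2} + \left(264 + 4 \left(-78\right)\right)} = \frac{1}{2 \cdot 91204 + \left(264 - 312\right)} = \frac{1}{182408 - 48} = \frac{1}{182360}$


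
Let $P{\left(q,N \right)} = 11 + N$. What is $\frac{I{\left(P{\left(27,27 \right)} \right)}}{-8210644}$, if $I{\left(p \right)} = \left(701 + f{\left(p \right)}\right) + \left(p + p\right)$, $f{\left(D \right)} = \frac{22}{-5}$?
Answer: $- \frac{3863}{41053220} \approx -9.4097 \cdot 10^{-5}$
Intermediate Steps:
$f{\left(D \right)} = - \frac{22}{5}$ ($f{\left(D \right)} = 22 \left(- \frac{1}{5}\right) = - \frac{22}{5}$)
$I{\left(p \right)} = \frac{3483}{5} + 2 p$ ($I{\left(p \right)} = \left(701 - \frac{22}{5}\right) + \left(p + p\right) = \frac{3483}{5} + 2 p$)
$\frac{I{\left(P{\left(27,27 \right)} \right)}}{-8210644} = \frac{\frac{3483}{5} + 2 \left(11 + 27\right)}{-8210644} = \left(\frac{3483}{5} + 2 \cdot 38\right) \left(- \frac{1}{8210644}\right) = \left(\frac{3483}{5} + 76\right) \left(- \frac{1}{8210644}\right) = \frac{3863}{5} \left(- \frac{1}{8210644}\right) = - \frac{3863}{41053220}$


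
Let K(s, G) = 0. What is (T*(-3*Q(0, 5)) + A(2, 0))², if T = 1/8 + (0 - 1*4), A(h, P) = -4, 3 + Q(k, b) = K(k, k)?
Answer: 96721/64 ≈ 1511.3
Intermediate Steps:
Q(k, b) = -3 (Q(k, b) = -3 + 0 = -3)
T = -31/8 (T = ⅛ + (0 - 4) = ⅛ - 4 = -31/8 ≈ -3.8750)
(T*(-3*Q(0, 5)) + A(2, 0))² = (-(-93)*(-3)/8 - 4)² = (-31/8*9 - 4)² = (-279/8 - 4)² = (-311/8)² = 96721/64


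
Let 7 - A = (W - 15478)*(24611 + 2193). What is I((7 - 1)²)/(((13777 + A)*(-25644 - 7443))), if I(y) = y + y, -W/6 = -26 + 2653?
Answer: -3/1154420241947 ≈ -2.5987e-12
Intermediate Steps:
W = -15762 (W = -6*(-26 + 2653) = -6*2627 = -15762)
A = 837356967 (A = 7 - (-15762 - 15478)*(24611 + 2193) = 7 - (-31240)*26804 = 7 - 1*(-837356960) = 7 + 837356960 = 837356967)
I(y) = 2*y
I((7 - 1)²)/(((13777 + A)*(-25644 - 7443))) = (2*(7 - 1)²)/(((13777 + 837356967)*(-25644 - 7443))) = (2*6²)/((837370744*(-33087))) = (2*36)/(-27706085806728) = 72*(-1/27706085806728) = -3/1154420241947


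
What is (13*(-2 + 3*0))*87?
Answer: -2262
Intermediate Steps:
(13*(-2 + 3*0))*87 = (13*(-2 + 0))*87 = (13*(-2))*87 = -26*87 = -2262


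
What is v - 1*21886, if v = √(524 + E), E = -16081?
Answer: -21886 + I*√15557 ≈ -21886.0 + 124.73*I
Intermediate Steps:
v = I*√15557 (v = √(524 - 16081) = √(-15557) = I*√15557 ≈ 124.73*I)
v - 1*21886 = I*√15557 - 1*21886 = I*√15557 - 21886 = -21886 + I*√15557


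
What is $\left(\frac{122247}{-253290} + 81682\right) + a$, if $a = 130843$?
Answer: $\frac{17943445001}{84430} \approx 2.1252 \cdot 10^{5}$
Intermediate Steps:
$\left(\frac{122247}{-253290} + 81682\right) + a = \left(\frac{122247}{-253290} + 81682\right) + 130843 = \left(122247 \left(- \frac{1}{253290}\right) + 81682\right) + 130843 = \left(- \frac{40749}{84430} + 81682\right) + 130843 = \frac{6896370511}{84430} + 130843 = \frac{17943445001}{84430}$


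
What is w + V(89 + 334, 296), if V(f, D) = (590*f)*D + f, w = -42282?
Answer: 73830861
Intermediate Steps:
V(f, D) = f + 590*D*f (V(f, D) = 590*D*f + f = f + 590*D*f)
w + V(89 + 334, 296) = -42282 + (89 + 334)*(1 + 590*296) = -42282 + 423*(1 + 174640) = -42282 + 423*174641 = -42282 + 73873143 = 73830861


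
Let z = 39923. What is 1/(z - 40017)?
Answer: -1/94 ≈ -0.010638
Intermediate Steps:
1/(z - 40017) = 1/(39923 - 40017) = 1/(-94) = -1/94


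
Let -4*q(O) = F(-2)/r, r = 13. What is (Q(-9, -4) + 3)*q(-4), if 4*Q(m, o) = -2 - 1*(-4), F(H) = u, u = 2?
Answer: -7/52 ≈ -0.13462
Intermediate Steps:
F(H) = 2
Q(m, o) = ½ (Q(m, o) = (-2 - 1*(-4))/4 = (-2 + 4)/4 = (¼)*2 = ½)
q(O) = -1/26 (q(O) = -1/(2*13) = -¼*2/13 = -1/26)
(Q(-9, -4) + 3)*q(-4) = (½ + 3)*(-1/26) = (7/2)*(-1/26) = -7/52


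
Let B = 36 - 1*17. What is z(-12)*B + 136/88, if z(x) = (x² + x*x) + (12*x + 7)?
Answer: 31576/11 ≈ 2870.5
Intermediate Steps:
z(x) = 7 + 2*x² + 12*x (z(x) = (x² + x²) + (7 + 12*x) = 2*x² + (7 + 12*x) = 7 + 2*x² + 12*x)
B = 19 (B = 36 - 17 = 19)
z(-12)*B + 136/88 = (7 + 2*(-12)² + 12*(-12))*19 + 136/88 = (7 + 2*144 - 144)*19 + 136*(1/88) = (7 + 288 - 144)*19 + 17/11 = 151*19 + 17/11 = 2869 + 17/11 = 31576/11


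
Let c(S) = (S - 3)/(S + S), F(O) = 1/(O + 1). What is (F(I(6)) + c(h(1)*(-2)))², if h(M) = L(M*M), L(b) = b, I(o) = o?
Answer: 1521/784 ≈ 1.9401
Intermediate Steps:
h(M) = M² (h(M) = M*M = M²)
F(O) = 1/(1 + O)
c(S) = (-3 + S)/(2*S) (c(S) = (-3 + S)/((2*S)) = (-3 + S)*(1/(2*S)) = (-3 + S)/(2*S))
(F(I(6)) + c(h(1)*(-2)))² = (1/(1 + 6) + (-3 + 1²*(-2))/(2*((1²*(-2)))))² = (1/7 + (-3 + 1*(-2))/(2*((1*(-2)))))² = (⅐ + (½)*(-3 - 2)/(-2))² = (⅐ + (½)*(-½)*(-5))² = (⅐ + 5/4)² = (39/28)² = 1521/784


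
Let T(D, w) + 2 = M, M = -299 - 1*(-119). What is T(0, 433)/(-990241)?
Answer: 26/141463 ≈ 0.00018379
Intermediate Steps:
M = -180 (M = -299 + 119 = -180)
T(D, w) = -182 (T(D, w) = -2 - 180 = -182)
T(0, 433)/(-990241) = -182/(-990241) = -182*(-1/990241) = 26/141463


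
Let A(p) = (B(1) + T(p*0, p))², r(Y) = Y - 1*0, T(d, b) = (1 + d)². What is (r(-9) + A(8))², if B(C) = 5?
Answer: 729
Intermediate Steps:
r(Y) = Y (r(Y) = Y + 0 = Y)
A(p) = 36 (A(p) = (5 + (1 + p*0)²)² = (5 + (1 + 0)²)² = (5 + 1²)² = (5 + 1)² = 6² = 36)
(r(-9) + A(8))² = (-9 + 36)² = 27² = 729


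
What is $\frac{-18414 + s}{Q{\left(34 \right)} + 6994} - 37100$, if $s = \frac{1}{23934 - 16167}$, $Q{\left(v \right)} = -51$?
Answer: $- \frac{2000808046637}{53926281} \approx -37103.0$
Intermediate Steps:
$s = \frac{1}{7767} \approx 0.00012875$
$\frac{-18414 + s}{Q{\left(34 \right)} + 6994} - 37100 = \frac{-18414 + \frac{1}{7767}}{-51 + 6994} - 37100 = - \frac{143021537}{7767 \cdot 6943} - 37100 = \left(- \frac{143021537}{7767}\right) \frac{1}{6943} - 37100 = - \frac{143021537}{53926281} - 37100 = - \frac{2000808046637}{53926281}$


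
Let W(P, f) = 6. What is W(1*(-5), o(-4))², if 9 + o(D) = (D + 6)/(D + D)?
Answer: 36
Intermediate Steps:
o(D) = -9 + (6 + D)/(2*D) (o(D) = -9 + (D + 6)/(D + D) = -9 + (6 + D)/((2*D)) = -9 + (6 + D)*(1/(2*D)) = -9 + (6 + D)/(2*D))
W(1*(-5), o(-4))² = 6² = 36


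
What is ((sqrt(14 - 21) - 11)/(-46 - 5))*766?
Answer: 8426/51 - 766*I*sqrt(7)/51 ≈ 165.22 - 39.738*I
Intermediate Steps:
((sqrt(14 - 21) - 11)/(-46 - 5))*766 = ((sqrt(-7) - 11)/(-51))*766 = ((I*sqrt(7) - 11)*(-1/51))*766 = ((-11 + I*sqrt(7))*(-1/51))*766 = (11/51 - I*sqrt(7)/51)*766 = 8426/51 - 766*I*sqrt(7)/51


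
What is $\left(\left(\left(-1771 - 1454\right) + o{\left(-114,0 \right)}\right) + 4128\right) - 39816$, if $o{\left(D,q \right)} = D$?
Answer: $-39027$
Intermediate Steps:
$\left(\left(\left(-1771 - 1454\right) + o{\left(-114,0 \right)}\right) + 4128\right) - 39816 = \left(\left(\left(-1771 - 1454\right) - 114\right) + 4128\right) - 39816 = \left(\left(-3225 - 114\right) + 4128\right) - 39816 = \left(-3339 + 4128\right) - 39816 = 789 - 39816 = -39027$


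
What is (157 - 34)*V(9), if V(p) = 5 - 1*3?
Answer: 246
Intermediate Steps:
V(p) = 2 (V(p) = 5 - 3 = 2)
(157 - 34)*V(9) = (157 - 34)*2 = 123*2 = 246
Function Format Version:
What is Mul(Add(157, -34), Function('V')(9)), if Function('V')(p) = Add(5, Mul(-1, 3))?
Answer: 246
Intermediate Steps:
Function('V')(p) = 2 (Function('V')(p) = Add(5, -3) = 2)
Mul(Add(157, -34), Function('V')(9)) = Mul(Add(157, -34), 2) = Mul(123, 2) = 246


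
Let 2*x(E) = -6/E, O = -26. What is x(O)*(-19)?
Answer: -57/26 ≈ -2.1923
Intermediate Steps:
x(E) = -3/E (x(E) = (-6/E)/2 = -3/E)
x(O)*(-19) = -3/(-26)*(-19) = -3*(-1/26)*(-19) = (3/26)*(-19) = -57/26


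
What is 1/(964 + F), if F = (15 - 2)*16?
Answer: 1/1172 ≈ 0.00085324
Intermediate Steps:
F = 208 (F = 13*16 = 208)
1/(964 + F) = 1/(964 + 208) = 1/1172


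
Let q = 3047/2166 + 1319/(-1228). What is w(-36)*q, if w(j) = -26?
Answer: -5750953/664962 ≈ -8.6485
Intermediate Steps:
q = 442381/1329924 (q = 3047*(1/2166) + 1319*(-1/1228) = 3047/2166 - 1319/1228 = 442381/1329924 ≈ 0.33264)
w(-36)*q = -26*442381/1329924 = -5750953/664962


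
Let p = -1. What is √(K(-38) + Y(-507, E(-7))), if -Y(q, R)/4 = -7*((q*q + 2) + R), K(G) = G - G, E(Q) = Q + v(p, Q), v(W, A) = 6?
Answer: 10*√71974 ≈ 2682.8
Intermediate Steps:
E(Q) = 6 + Q (E(Q) = Q + 6 = 6 + Q)
K(G) = 0
Y(q, R) = 56 + 28*R + 28*q² (Y(q, R) = -(-28)*((q*q + 2) + R) = -(-28)*((q² + 2) + R) = -(-28)*((2 + q²) + R) = -(-28)*(2 + R + q²) = -4*(-14 - 7*R - 7*q²) = 56 + 28*R + 28*q²)
√(K(-38) + Y(-507, E(-7))) = √(0 + (56 + 28*(6 - 7) + 28*(-507)²)) = √(0 + (56 + 28*(-1) + 28*257049)) = √(0 + (56 - 28 + 7197372)) = √(0 + 7197400) = √7197400 = 10*√71974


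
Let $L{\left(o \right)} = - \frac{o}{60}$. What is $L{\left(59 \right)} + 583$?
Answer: $\frac{34921}{60} \approx 582.02$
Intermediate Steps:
$L{\left(o \right)} = - \frac{o}{60}$
$L{\left(59 \right)} + 583 = \left(- \frac{1}{60}\right) 59 + 583 = - \frac{59}{60} + 583 = \frac{34921}{60}$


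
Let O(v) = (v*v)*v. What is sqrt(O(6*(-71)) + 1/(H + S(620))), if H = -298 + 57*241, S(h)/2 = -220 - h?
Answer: I*sqrt(10689799954623097)/11759 ≈ 8792.5*I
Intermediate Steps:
S(h) = -440 - 2*h (S(h) = 2*(-220 - h) = -440 - 2*h)
H = 13439 (H = -298 + 13737 = 13439)
O(v) = v**3 (O(v) = v**2*v = v**3)
sqrt(O(6*(-71)) + 1/(H + S(620))) = sqrt((6*(-71))**3 + 1/(13439 + (-440 - 2*620))) = sqrt((-426)**3 + 1/(13439 + (-440 - 1240))) = sqrt(-77308776 + 1/(13439 - 1680)) = sqrt(-77308776 + 1/11759) = sqrt(-909073896983/11759) = I*sqrt(10689799954623097)/11759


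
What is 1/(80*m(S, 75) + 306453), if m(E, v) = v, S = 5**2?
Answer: 1/312453 ≈ 3.2005e-6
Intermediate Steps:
S = 25
1/(80*m(S, 75) + 306453) = 1/(80*75 + 306453) = 1/(6000 + 306453) = 1/312453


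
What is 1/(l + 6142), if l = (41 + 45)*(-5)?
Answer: 1/5712 ≈ 0.00017507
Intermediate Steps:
l = -430 (l = 86*(-5) = -430)
1/(l + 6142) = 1/(-430 + 6142) = 1/5712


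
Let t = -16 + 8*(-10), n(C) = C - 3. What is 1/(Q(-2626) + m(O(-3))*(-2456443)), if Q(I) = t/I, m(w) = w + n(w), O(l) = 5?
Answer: -1313/22577167565 ≈ -5.8156e-8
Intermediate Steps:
n(C) = -3 + C
m(w) = -3 + 2*w (m(w) = w + (-3 + w) = -3 + 2*w)
t = -96 (t = -16 - 80 = -96)
Q(I) = -96/I
1/(Q(-2626) + m(O(-3))*(-2456443)) = 1/(-96/(-2626) + (-3 + 2*5)*(-2456443)) = 1/(-96*(-1/2626) + (-3 + 10)*(-2456443)) = 1/(48/1313 + 7*(-2456443)) = 1/(48/1313 - 17195101) = 1/(-22577167565/1313) = -1313/22577167565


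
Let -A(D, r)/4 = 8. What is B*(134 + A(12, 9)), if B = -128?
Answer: -13056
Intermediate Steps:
A(D, r) = -32 (A(D, r) = -4*8 = -32)
B*(134 + A(12, 9)) = -128*(134 - 32) = -128*102 = -13056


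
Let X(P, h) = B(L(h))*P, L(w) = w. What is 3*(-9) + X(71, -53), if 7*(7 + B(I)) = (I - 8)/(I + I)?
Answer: -384477/742 ≈ -518.16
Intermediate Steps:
B(I) = -7 + (-8 + I)/(14*I) (B(I) = -7 + ((I - 8)/(I + I))/7 = -7 + ((-8 + I)/((2*I)))/7 = -7 + ((-8 + I)*(1/(2*I)))/7 = -7 + ((-8 + I)/(2*I))/7 = -7 + (-8 + I)/(14*I))
X(P, h) = P*(-8 - 97*h)/(14*h) (X(P, h) = ((-8 - 97*h)/(14*h))*P = P*(-8 - 97*h)/(14*h))
3*(-9) + X(71, -53) = 3*(-9) - 1/14*71*(8 + 97*(-53))/(-53) = -27 - 1/14*71*(-1/53)*(8 - 5141) = -27 - 1/14*71*(-1/53)*(-5133) = -27 - 364443/742 = -384477/742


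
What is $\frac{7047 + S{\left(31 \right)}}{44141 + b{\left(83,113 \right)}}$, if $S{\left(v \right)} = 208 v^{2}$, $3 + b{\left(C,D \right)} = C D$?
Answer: $\frac{206935}{53517} \approx 3.8667$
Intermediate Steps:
$b{\left(C,D \right)} = -3 + C D$
$\frac{7047 + S{\left(31 \right)}}{44141 + b{\left(83,113 \right)}} = \frac{7047 + 208 \cdot 31^{2}}{44141 + \left(-3 + 83 \cdot 113\right)} = \frac{7047 + 208 \cdot 961}{44141 + \left(-3 + 9379\right)} = \frac{7047 + 199888}{44141 + 9376} = \frac{206935}{53517}$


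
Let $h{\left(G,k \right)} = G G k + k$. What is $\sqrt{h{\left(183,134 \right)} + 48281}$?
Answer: $\sqrt{4535941} \approx 2129.8$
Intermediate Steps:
$h{\left(G,k \right)} = k + k G^{2}$ ($h{\left(G,k \right)} = G^{2} k + k = k G^{2} + k = k + k G^{2}$)
$\sqrt{h{\left(183,134 \right)} + 48281} = \sqrt{134 \left(1 + 183^{2}\right) + 48281} = \sqrt{134 \left(1 + 33489\right) + 48281} = \sqrt{134 \cdot 33490 + 48281} = \sqrt{4487660 + 48281} = \sqrt{4535941}$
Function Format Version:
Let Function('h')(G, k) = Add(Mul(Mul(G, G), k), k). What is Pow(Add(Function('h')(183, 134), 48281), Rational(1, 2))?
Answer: Pow(4535941, Rational(1, 2)) ≈ 2129.8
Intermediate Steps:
Function('h')(G, k) = Add(k, Mul(k, Pow(G, 2))) (Function('h')(G, k) = Add(Mul(Pow(G, 2), k), k) = Add(Mul(k, Pow(G, 2)), k) = Add(k, Mul(k, Pow(G, 2))))
Pow(Add(Function('h')(183, 134), 48281), Rational(1, 2)) = Pow(Add(Mul(134, Add(1, Pow(183, 2))), 48281), Rational(1, 2)) = Pow(Add(Mul(134, Add(1, 33489)), 48281), Rational(1, 2)) = Pow(Add(Mul(134, 33490), 48281), Rational(1, 2)) = Pow(Add(4487660, 48281), Rational(1, 2)) = Pow(4535941, Rational(1, 2))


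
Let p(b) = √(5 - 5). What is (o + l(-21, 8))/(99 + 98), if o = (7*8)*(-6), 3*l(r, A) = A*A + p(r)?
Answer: -944/591 ≈ -1.5973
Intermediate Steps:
p(b) = 0 (p(b) = √0 = 0)
l(r, A) = A²/3 (l(r, A) = (A*A + 0)/3 = (A² + 0)/3 = A²/3)
o = -336 (o = 56*(-6) = -336)
(o + l(-21, 8))/(99 + 98) = (-336 + (⅓)*8²)/(99 + 98) = (-336 + (⅓)*64)/197 = (-336 + 64/3)/197 = (1/197)*(-944/3) = -944/591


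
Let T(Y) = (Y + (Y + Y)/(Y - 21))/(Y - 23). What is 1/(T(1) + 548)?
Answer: 220/120551 ≈ 0.0018250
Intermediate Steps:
T(Y) = (Y + 2*Y/(-21 + Y))/(-23 + Y) (T(Y) = (Y + (2*Y)/(-21 + Y))/(-23 + Y) = (Y + 2*Y/(-21 + Y))/(-23 + Y))
1/(T(1) + 548) = 1/(1*(-19 + 1)/(483 + 1² - 44*1) + 548) = 1/(1*(-18)/(483 + 1 - 44) + 548) = 1/(1*(-18)/440 + 548) = 1/(1*(1/440)*(-18) + 548) = 1/(-9/220 + 548) = 1/(120551/220) = 220/120551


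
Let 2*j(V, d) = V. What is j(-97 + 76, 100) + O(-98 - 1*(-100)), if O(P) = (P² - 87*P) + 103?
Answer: -155/2 ≈ -77.500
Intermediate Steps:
j(V, d) = V/2
O(P) = 103 + P² - 87*P
j(-97 + 76, 100) + O(-98 - 1*(-100)) = (-97 + 76)/2 + (103 + (-98 - 1*(-100))² - 87*(-98 - 1*(-100))) = (½)*(-21) + (103 + (-98 + 100)² - 87*(-98 + 100)) = -21/2 + (103 + 2² - 87*2) = -21/2 + (103 + 4 - 174) = -21/2 - 67 = -155/2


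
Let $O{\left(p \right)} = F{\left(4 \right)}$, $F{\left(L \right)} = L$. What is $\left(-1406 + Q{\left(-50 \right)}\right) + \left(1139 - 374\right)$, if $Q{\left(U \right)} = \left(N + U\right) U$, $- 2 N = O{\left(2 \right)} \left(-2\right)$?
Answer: $1659$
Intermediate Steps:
$O{\left(p \right)} = 4$
$N = 4$ ($N = - \frac{4 \left(-2\right)}{2} = \left(- \frac{1}{2}\right) \left(-8\right) = 4$)
$Q{\left(U \right)} = U \left(4 + U\right)$ ($Q{\left(U \right)} = \left(4 + U\right) U = U \left(4 + U\right)$)
$\left(-1406 + Q{\left(-50 \right)}\right) + \left(1139 - 374\right) = \left(-1406 - 50 \left(4 - 50\right)\right) + \left(1139 - 374\right) = \left(-1406 - -2300\right) + \left(1139 - 374\right) = \left(-1406 + 2300\right) + 765 = 894 + 765 = 1659$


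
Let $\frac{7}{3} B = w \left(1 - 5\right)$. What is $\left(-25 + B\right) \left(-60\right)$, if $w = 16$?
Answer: $\frac{22020}{7} \approx 3145.7$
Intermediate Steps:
$B = - \frac{192}{7}$ ($B = \frac{3 \cdot 16 \left(1 - 5\right)}{7} = \frac{3 \cdot 16 \left(-4\right)}{7} = \frac{3}{7} \left(-64\right) = - \frac{192}{7} \approx -27.429$)
$\left(-25 + B\right) \left(-60\right) = \left(-25 - \frac{192}{7}\right) \left(-60\right) = \left(- \frac{367}{7}\right) \left(-60\right) = \frac{22020}{7}$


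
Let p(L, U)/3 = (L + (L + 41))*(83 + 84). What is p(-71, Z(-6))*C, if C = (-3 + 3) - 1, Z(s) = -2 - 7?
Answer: 50601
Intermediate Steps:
Z(s) = -9
C = -1 (C = 0 - 1 = -1)
p(L, U) = 20541 + 1002*L (p(L, U) = 3*((L + (L + 41))*(83 + 84)) = 3*((L + (41 + L))*167) = 3*((41 + 2*L)*167) = 3*(6847 + 334*L) = 20541 + 1002*L)
p(-71, Z(-6))*C = (20541 + 1002*(-71))*(-1) = (20541 - 71142)*(-1) = -50601*(-1) = 50601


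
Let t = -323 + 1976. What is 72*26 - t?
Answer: 219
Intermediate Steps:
t = 1653
72*26 - t = 72*26 - 1*1653 = 1872 - 1653 = 219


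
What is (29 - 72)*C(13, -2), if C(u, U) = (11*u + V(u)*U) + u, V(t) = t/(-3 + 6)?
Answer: -19006/3 ≈ -6335.3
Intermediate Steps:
V(t) = t/3
C(u, U) = 12*u + U*u/3 (C(u, U) = (11*u + (u/3)*U) + u = (11*u + U*u/3) + u = 12*u + U*u/3)
(29 - 72)*C(13, -2) = (29 - 72)*((⅓)*13*(36 - 2)) = -43*13*34/3 = -43*442/3 = -19006/3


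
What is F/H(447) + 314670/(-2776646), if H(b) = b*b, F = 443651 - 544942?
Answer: -172061574008/277399430307 ≈ -0.62027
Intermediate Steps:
F = -101291
H(b) = b²
F/H(447) + 314670/(-2776646) = -101291/(447²) + 314670/(-2776646) = -101291/199809 + 314670*(-1/2776646) = -101291*1/199809 - 157335/1388323 = -101291/199809 - 157335/1388323 = -172061574008/277399430307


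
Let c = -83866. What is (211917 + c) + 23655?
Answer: 151706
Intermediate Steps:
(211917 + c) + 23655 = (211917 - 83866) + 23655 = 128051 + 23655 = 151706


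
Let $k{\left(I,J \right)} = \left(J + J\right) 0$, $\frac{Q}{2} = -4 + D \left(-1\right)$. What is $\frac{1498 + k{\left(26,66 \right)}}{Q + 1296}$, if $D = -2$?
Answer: $\frac{749}{646} \approx 1.1594$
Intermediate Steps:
$Q = -4$ ($Q = 2 \left(-4 - -2\right) = 2 \left(-4 + 2\right) = 2 \left(-2\right) = -4$)
$k{\left(I,J \right)} = 0$ ($k{\left(I,J \right)} = 2 J 0 = 0$)
$\frac{1498 + k{\left(26,66 \right)}}{Q + 1296} = \frac{1498 + 0}{-4 + 1296} = \frac{1498}{1292} = 1498 \cdot \frac{1}{1292} = \frac{749}{646}$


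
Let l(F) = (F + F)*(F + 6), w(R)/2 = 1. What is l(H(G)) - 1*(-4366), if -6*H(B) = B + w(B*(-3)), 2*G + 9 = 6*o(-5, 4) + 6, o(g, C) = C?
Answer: 313177/72 ≈ 4349.7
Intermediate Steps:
w(R) = 2 (w(R) = 2*1 = 2)
G = 21/2 (G = -9/2 + (6*4 + 6)/2 = -9/2 + (24 + 6)/2 = -9/2 + (½)*30 = -9/2 + 15 = 21/2 ≈ 10.500)
H(B) = -⅓ - B/6 (H(B) = -(B + 2)/6 = -(2 + B)/6 = -⅓ - B/6)
l(F) = 2*F*(6 + F) (l(F) = (2*F)*(6 + F) = 2*F*(6 + F))
l(H(G)) - 1*(-4366) = 2*(-⅓ - ⅙*21/2)*(6 + (-⅓ - ⅙*21/2)) - 1*(-4366) = 2*(-⅓ - 7/4)*(6 + (-⅓ - 7/4)) + 4366 = 2*(-25/12)*(6 - 25/12) + 4366 = 2*(-25/12)*(47/12) + 4366 = -1175/72 + 4366 = 313177/72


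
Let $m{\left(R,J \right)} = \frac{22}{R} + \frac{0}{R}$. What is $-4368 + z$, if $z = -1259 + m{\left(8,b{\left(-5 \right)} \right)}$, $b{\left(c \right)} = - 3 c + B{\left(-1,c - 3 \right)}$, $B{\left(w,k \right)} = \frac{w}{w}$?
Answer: $- \frac{22497}{4} \approx -5624.3$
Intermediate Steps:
$B{\left(w,k \right)} = 1$
$b{\left(c \right)} = 1 - 3 c$ ($b{\left(c \right)} = - 3 c + 1 = 1 - 3 c$)
$m{\left(R,J \right)} = \frac{22}{R}$ ($m{\left(R,J \right)} = \frac{22}{R} + 0 = \frac{22}{R}$)
$z = - \frac{5025}{4}$ ($z = -1259 + \frac{22}{8} = -1259 + 22 \cdot \frac{1}{8} = -1259 + \frac{11}{4} = - \frac{5025}{4} \approx -1256.3$)
$-4368 + z = -4368 - \frac{5025}{4} = - \frac{22497}{4}$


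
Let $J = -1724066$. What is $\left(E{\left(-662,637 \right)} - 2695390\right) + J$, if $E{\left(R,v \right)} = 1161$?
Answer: $-4418295$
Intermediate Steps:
$\left(E{\left(-662,637 \right)} - 2695390\right) + J = \left(1161 - 2695390\right) - 1724066 = -2694229 - 1724066 = -4418295$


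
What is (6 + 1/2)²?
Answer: 169/4 ≈ 42.250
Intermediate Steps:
(6 + 1/2)² = (6 + ½)² = (13/2)² = 169/4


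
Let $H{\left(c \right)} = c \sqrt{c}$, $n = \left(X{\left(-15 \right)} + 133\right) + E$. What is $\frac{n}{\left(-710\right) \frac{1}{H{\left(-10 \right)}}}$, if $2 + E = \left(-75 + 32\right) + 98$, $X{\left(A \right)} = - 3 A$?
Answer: $\frac{231 i \sqrt{10}}{71} \approx 10.289 i$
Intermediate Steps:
$E = 53$ ($E = -2 + \left(\left(-75 + 32\right) + 98\right) = -2 + \left(-43 + 98\right) = -2 + 55 = 53$)
$n = 231$ ($n = \left(\left(-3\right) \left(-15\right) + 133\right) + 53 = \left(45 + 133\right) + 53 = 178 + 53 = 231$)
$H{\left(c \right)} = c^{\frac{3}{2}}$
$\frac{n}{\left(-710\right) \frac{1}{H{\left(-10 \right)}}} = \frac{231}{\left(-710\right) \frac{1}{\left(-10\right)^{\frac{3}{2}}}} = \frac{231}{\left(-710\right) \frac{1}{\left(-10\right) i \sqrt{10}}} = \frac{231}{\left(-710\right) \frac{i \sqrt{10}}{100}} = \frac{231}{\left(- \frac{71}{10}\right) i \sqrt{10}} = 231 \frac{i \sqrt{10}}{71} = \frac{231 i \sqrt{10}}{71}$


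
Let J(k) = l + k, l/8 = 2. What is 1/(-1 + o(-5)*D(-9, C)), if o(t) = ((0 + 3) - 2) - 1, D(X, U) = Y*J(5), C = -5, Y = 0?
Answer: -1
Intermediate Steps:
l = 16 (l = 8*2 = 16)
J(k) = 16 + k
D(X, U) = 0 (D(X, U) = 0*(16 + 5) = 0*21 = 0)
o(t) = 0 (o(t) = (3 - 2) - 1 = 1 - 1 = 0)
1/(-1 + o(-5)*D(-9, C)) = 1/(-1 + 0*0) = 1/(-1 + 0) = 1/(-1) = -1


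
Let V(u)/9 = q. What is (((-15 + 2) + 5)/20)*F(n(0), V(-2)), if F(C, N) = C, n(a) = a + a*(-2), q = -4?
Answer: 0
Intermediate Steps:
n(a) = -a (n(a) = a - 2*a = -a)
V(u) = -36 (V(u) = 9*(-4) = -36)
(((-15 + 2) + 5)/20)*F(n(0), V(-2)) = (((-15 + 2) + 5)/20)*(-1*0) = ((-13 + 5)*(1/20))*0 = -8*1/20*0 = -⅖*0 = 0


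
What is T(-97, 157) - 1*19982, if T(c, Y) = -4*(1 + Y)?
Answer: -20614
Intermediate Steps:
T(c, Y) = -4 - 4*Y
T(-97, 157) - 1*19982 = (-4 - 4*157) - 1*19982 = (-4 - 628) - 19982 = -632 - 19982 = -20614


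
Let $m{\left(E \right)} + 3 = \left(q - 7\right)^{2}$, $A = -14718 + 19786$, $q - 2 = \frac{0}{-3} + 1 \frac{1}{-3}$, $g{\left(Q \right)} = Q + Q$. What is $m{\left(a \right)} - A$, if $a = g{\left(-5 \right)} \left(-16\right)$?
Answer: $- \frac{45383}{9} \approx -5042.6$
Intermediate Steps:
$g{\left(Q \right)} = 2 Q$
$q = \frac{5}{3}$ ($q = 2 + \left(\frac{0}{-3} + 1 \frac{1}{-3}\right) = 2 + \left(0 \left(- \frac{1}{3}\right) + 1 \left(- \frac{1}{3}\right)\right) = 2 + \left(0 - \frac{1}{3}\right) = 2 - \frac{1}{3} = \frac{5}{3} \approx 1.6667$)
$a = 160$ ($a = 2 \left(-5\right) \left(-16\right) = \left(-10\right) \left(-16\right) = 160$)
$A = 5068$
$m{\left(E \right)} = \frac{229}{9}$ ($m{\left(E \right)} = -3 + \left(\frac{5}{3} - 7\right)^{2} = -3 + \left(- \frac{16}{3}\right)^{2} = -3 + \frac{256}{9} = \frac{229}{9}$)
$m{\left(a \right)} - A = \frac{229}{9} - 5068 = - \frac{45383}{9}$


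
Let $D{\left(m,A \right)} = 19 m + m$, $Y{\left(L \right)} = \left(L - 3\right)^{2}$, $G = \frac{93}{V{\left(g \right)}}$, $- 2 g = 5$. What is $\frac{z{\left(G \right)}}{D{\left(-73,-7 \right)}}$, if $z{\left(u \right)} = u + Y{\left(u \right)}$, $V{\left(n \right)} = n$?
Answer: $- \frac{39471}{36500} \approx -1.0814$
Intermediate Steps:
$g = - \frac{5}{2}$ ($g = \left(- \frac{1}{2}\right) 5 = - \frac{5}{2} \approx -2.5$)
$G = - \frac{186}{5}$ ($G = \frac{93}{- \frac{5}{2}} = 93 \left(- \frac{2}{5}\right) = - \frac{186}{5} \approx -37.2$)
$Y{\left(L \right)} = \left(-3 + L\right)^{2}$
$D{\left(m,A \right)} = 20 m$
$z{\left(u \right)} = u + \left(-3 + u\right)^{2}$
$\frac{z{\left(G \right)}}{D{\left(-73,-7 \right)}} = \frac{- \frac{186}{5} + \left(-3 - \frac{186}{5}\right)^{2}}{20 \left(-73\right)} = \frac{- \frac{186}{5} + \left(- \frac{201}{5}\right)^{2}}{-1460} = \left(- \frac{186}{5} + \frac{40401}{25}\right) \left(- \frac{1}{1460}\right) = \frac{39471}{25} \left(- \frac{1}{1460}\right) = - \frac{39471}{36500}$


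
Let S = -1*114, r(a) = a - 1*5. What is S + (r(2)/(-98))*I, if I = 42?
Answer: -789/7 ≈ -112.71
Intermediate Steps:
r(a) = -5 + a (r(a) = a - 5 = -5 + a)
S = -114
S + (r(2)/(-98))*I = -114 + ((-5 + 2)/(-98))*42 = -114 - 3*(-1/98)*42 = -114 + (3/98)*42 = -114 + 9/7 = -789/7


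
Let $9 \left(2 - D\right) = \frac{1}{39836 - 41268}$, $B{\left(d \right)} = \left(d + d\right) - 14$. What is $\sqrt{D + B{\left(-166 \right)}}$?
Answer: $\frac{7 i \sqrt{32391482}}{2148} \approx 18.547 i$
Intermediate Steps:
$B{\left(d \right)} = -14 + 2 d$ ($B{\left(d \right)} = 2 d - 14 = -14 + 2 d$)
$D = \frac{25777}{12888}$ ($D = 2 - \frac{1}{9 \left(39836 - 41268\right)} = 2 - \frac{1}{9 \left(-1432\right)} = 2 - - \frac{1}{12888} = 2 + \frac{1}{12888} = \frac{25777}{12888} \approx 2.0001$)
$\sqrt{D + B{\left(-166 \right)}} = \sqrt{\frac{25777}{12888} + \left(-14 + 2 \left(-166\right)\right)} = \sqrt{\frac{25777}{12888} - 346} = \sqrt{- \frac{4433471}{12888}} = \frac{7 i \sqrt{32391482}}{2148}$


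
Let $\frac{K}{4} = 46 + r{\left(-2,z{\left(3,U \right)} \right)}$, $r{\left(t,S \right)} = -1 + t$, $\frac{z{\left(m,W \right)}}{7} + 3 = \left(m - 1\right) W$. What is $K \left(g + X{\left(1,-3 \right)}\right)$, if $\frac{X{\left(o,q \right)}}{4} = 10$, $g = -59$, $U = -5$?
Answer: $-3268$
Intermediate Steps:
$z{\left(m,W \right)} = -21 + 7 W \left(-1 + m\right)$ ($z{\left(m,W \right)} = -21 + 7 \left(m - 1\right) W = -21 + 7 \left(-1 + m\right) W = -21 + 7 W \left(-1 + m\right)$)
$X{\left(o,q \right)} = 40$ ($X{\left(o,q \right)} = 4 \cdot 10 = 40$)
$K = 172$ ($K = 4 \left(46 - 3\right) = 4 \cdot 43 = 172$)
$K \left(g + X{\left(1,-3 \right)}\right) = 172 \left(-59 + 40\right) = 172 \left(-19\right) = -3268$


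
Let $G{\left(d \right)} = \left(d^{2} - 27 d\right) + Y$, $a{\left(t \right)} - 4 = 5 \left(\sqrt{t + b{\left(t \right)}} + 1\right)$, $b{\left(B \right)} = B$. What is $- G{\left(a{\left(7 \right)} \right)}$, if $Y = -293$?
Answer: $105 + 45 \sqrt{14} \approx 273.37$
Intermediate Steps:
$a{\left(t \right)} = 9 + 5 \sqrt{2} \sqrt{t}$ ($a{\left(t \right)} = 4 + 5 \left(\sqrt{t + t} + 1\right) = 4 + 5 \left(\sqrt{2 t} + 1\right) = 4 + 5 \left(\sqrt{2} \sqrt{t} + 1\right) = 4 + 5 \left(1 + \sqrt{2} \sqrt{t}\right) = 4 + \left(5 + 5 \sqrt{2} \sqrt{t}\right) = 9 + 5 \sqrt{2} \sqrt{t}$)
$G{\left(d \right)} = -293 + d^{2} - 27 d$ ($G{\left(d \right)} = \left(d^{2} - 27 d\right) - 293 = -293 + d^{2} - 27 d$)
$- G{\left(a{\left(7 \right)} \right)} = - (-293 + \left(9 + 5 \sqrt{2} \sqrt{7}\right)^{2} - 27 \left(9 + 5 \sqrt{2} \sqrt{7}\right)) = - (-293 + \left(9 + 5 \sqrt{14}\right)^{2} - 27 \left(9 + 5 \sqrt{14}\right)) = - (-293 + \left(9 + 5 \sqrt{14}\right)^{2} - \left(243 + 135 \sqrt{14}\right)) = - (-536 + \left(9 + 5 \sqrt{14}\right)^{2} - 135 \sqrt{14}) = 536 - \left(9 + 5 \sqrt{14}\right)^{2} + 135 \sqrt{14}$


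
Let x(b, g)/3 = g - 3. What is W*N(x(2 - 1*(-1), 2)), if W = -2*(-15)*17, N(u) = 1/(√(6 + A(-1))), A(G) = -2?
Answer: 255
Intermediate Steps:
x(b, g) = -9 + 3*g (x(b, g) = 3*(g - 3) = 3*(-3 + g) = -9 + 3*g)
N(u) = ½ (N(u) = 1/(√(6 - 2)) = 1/(√4) = 1/2 = ½)
W = 510 (W = 30*17 = 510)
W*N(x(2 - 1*(-1), 2)) = 510*(½) = 255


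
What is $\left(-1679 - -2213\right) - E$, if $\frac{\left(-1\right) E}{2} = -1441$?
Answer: $-2348$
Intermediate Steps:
$E = 2882$ ($E = \left(-2\right) \left(-1441\right) = 2882$)
$\left(-1679 - -2213\right) - E = \left(-1679 - -2213\right) - 2882 = \left(-1679 + 2213\right) - 2882 = 534 - 2882 = -2348$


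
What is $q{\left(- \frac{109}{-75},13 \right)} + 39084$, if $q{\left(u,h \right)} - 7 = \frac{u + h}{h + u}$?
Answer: $39092$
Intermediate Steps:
$q{\left(u,h \right)} = 8$ ($q{\left(u,h \right)} = 7 + \frac{u + h}{h + u} = 7 + \frac{h + u}{h + u} = 7 + 1 = 8$)
$q{\left(- \frac{109}{-75},13 \right)} + 39084 = 8 + 39084 = 39092$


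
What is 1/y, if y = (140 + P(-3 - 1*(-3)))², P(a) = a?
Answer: 1/19600 ≈ 5.1020e-5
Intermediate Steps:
y = 19600 (y = (140 + (-3 - 1*(-3)))² = (140 + (-3 + 3))² = (140 + 0)² = 140² = 19600)
1/y = 1/19600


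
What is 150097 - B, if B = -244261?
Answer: 394358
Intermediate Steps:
150097 - B = 150097 - 1*(-244261) = 150097 + 244261 = 394358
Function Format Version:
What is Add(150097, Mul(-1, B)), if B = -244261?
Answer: 394358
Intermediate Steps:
Add(150097, Mul(-1, B)) = Add(150097, Mul(-1, -244261)) = Add(150097, 244261) = 394358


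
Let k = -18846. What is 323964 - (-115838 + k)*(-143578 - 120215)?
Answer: -35528372448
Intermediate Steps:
323964 - (-115838 + k)*(-143578 - 120215) = 323964 - (-115838 - 18846)*(-143578 - 120215) = 323964 - (-134684)*(-263793) = 323964 - 1*35528696412 = 323964 - 35528696412 = -35528372448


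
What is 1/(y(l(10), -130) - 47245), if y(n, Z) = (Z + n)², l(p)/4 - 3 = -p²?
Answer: 1/221079 ≈ 4.5233e-6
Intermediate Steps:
l(p) = 12 - 4*p² (l(p) = 12 + 4*(-p²) = 12 - 4*p²)
1/(y(l(10), -130) - 47245) = 1/((-130 + (12 - 4*10²))² - 47245) = 1/((-130 + (12 - 4*100))² - 47245) = 1/((-130 + (12 - 400))² - 47245) = 1/((-130 - 388)² - 47245) = 1/((-518)² - 47245) = 1/(268324 - 47245) = 1/221079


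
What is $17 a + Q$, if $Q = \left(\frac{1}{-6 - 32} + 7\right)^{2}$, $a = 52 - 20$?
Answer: $\frac{855761}{1444} \approx 592.63$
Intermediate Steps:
$a = 32$ ($a = 52 - 20 = 32$)
$Q = \frac{70225}{1444}$ ($Q = \left(\frac{1}{-38} + 7\right)^{2} = \left(- \frac{1}{38} + 7\right)^{2} = \left(\frac{265}{38}\right)^{2} = \frac{70225}{1444} \approx 48.632$)
$17 a + Q = 17 \cdot 32 + \frac{70225}{1444} = 544 + \frac{70225}{1444} = \frac{855761}{1444}$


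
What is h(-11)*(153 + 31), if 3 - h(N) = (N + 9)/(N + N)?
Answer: 5888/11 ≈ 535.27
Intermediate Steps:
h(N) = 3 - (9 + N)/(2*N) (h(N) = 3 - (N + 9)/(N + N) = 3 - (9 + N)/(2*N))
h(-11)*(153 + 31) = ((1/2)*(-9 + 5*(-11))/(-11))*(153 + 31) = ((1/2)*(-1/11)*(-9 - 55))*184 = ((1/2)*(-1/11)*(-64))*184 = (32/11)*184 = 5888/11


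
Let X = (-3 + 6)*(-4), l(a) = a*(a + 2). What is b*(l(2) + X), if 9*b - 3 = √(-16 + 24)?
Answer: -4/3 - 8*√2/9 ≈ -2.5904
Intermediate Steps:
l(a) = a*(2 + a)
b = ⅓ + 2*√2/9 (b = ⅓ + √(-16 + 24)/9 = ⅓ + √8/9 = ⅓ + (2*√2)/9 = ⅓ + 2*√2/9 ≈ 0.64760)
X = -12 (X = 3*(-4) = -12)
b*(l(2) + X) = (⅓ + 2*√2/9)*(2*(2 + 2) - 12) = (⅓ + 2*√2/9)*(2*4 - 12) = (⅓ + 2*√2/9)*(8 - 12) = (⅓ + 2*√2/9)*(-4) = -4/3 - 8*√2/9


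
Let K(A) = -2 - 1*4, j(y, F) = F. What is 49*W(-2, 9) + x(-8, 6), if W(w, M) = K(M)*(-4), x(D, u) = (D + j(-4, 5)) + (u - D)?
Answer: 1187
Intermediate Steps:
K(A) = -6 (K(A) = -2 - 4 = -6)
x(D, u) = 5 + u (x(D, u) = (D + 5) + (u - D) = (5 + D) + (u - D) = 5 + u)
W(w, M) = 24 (W(w, M) = -6*(-4) = 24)
49*W(-2, 9) + x(-8, 6) = 49*24 + (5 + 6) = 1176 + 11 = 1187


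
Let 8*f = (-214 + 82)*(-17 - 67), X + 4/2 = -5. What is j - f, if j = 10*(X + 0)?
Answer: -1456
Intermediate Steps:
X = -7 (X = -2 - 5 = -7)
j = -70 (j = 10*(-7 + 0) = 10*(-7) = -70)
f = 1386 (f = ((-214 + 82)*(-17 - 67))/8 = (-132*(-84))/8 = (⅛)*11088 = 1386)
j - f = -70 - 1*1386 = -70 - 1386 = -1456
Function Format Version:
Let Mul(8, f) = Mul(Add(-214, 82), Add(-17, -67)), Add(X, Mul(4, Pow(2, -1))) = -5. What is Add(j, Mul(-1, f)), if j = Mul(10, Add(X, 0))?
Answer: -1456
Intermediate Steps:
X = -7 (X = Add(-2, -5) = -7)
j = -70 (j = Mul(10, Add(-7, 0)) = Mul(10, -7) = -70)
f = 1386 (f = Mul(Rational(1, 8), Mul(Add(-214, 82), Add(-17, -67))) = Mul(Rational(1, 8), Mul(-132, -84)) = Mul(Rational(1, 8), 11088) = 1386)
Add(j, Mul(-1, f)) = Add(-70, Mul(-1, 1386)) = Add(-70, -1386) = -1456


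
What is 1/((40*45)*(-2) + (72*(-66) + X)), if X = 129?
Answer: -1/8223 ≈ -0.00012161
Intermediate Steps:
1/((40*45)*(-2) + (72*(-66) + X)) = 1/((40*45)*(-2) + (72*(-66) + 129)) = 1/(1800*(-2) + (-4752 + 129)) = 1/(-3600 - 4623) = 1/(-8223) = -1/8223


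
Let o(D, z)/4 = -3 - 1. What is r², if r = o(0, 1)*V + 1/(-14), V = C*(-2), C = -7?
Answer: 9840769/196 ≈ 50208.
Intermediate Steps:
o(D, z) = -16 (o(D, z) = 4*(-3 - 1) = 4*(-4) = -16)
V = 14 (V = -7*(-2) = 14)
r = -3137/14 (r = -16*14 + 1/(-14) = -224 - 1/14 = -3137/14 ≈ -224.07)
r² = (-3137/14)² = 9840769/196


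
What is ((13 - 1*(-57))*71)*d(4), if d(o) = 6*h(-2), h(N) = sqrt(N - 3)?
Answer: 29820*I*sqrt(5) ≈ 66680.0*I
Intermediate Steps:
h(N) = sqrt(-3 + N)
d(o) = 6*I*sqrt(5) (d(o) = 6*sqrt(-3 - 2) = 6*sqrt(-5) = 6*(I*sqrt(5)) = 6*I*sqrt(5))
((13 - 1*(-57))*71)*d(4) = ((13 - 1*(-57))*71)*(6*I*sqrt(5)) = ((13 + 57)*71)*(6*I*sqrt(5)) = (70*71)*(6*I*sqrt(5)) = 4970*(6*I*sqrt(5)) = 29820*I*sqrt(5)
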